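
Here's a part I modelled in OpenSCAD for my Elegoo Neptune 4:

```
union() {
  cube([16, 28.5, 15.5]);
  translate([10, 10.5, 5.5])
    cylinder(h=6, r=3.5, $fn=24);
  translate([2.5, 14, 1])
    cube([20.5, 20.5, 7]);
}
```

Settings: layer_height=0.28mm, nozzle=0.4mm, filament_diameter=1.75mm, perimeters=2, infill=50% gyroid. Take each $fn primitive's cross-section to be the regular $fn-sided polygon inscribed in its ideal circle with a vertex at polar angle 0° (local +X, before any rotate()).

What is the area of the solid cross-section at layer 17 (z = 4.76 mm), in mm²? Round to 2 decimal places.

At z = 4.76 mm: the 16×28.5 cube contributes its full rectangle (area 456.00 mm²); the cylinder at (10, 10.5) is absent (z outside [5.5, 11.5]); the cube at (2.5, 14) is present — its section is the full 20.5×20.5 rectangle (area 420.25 mm²); Combining (union): the regions partially overlap — summed areas 876.25 mm² minus the doubly-counted overlap 195.75 mm² gives 680.50 mm² — area = 680.50 mm². Overall, the cross-section is a single solid region. Net area = 680.50 mm².

680.50 mm²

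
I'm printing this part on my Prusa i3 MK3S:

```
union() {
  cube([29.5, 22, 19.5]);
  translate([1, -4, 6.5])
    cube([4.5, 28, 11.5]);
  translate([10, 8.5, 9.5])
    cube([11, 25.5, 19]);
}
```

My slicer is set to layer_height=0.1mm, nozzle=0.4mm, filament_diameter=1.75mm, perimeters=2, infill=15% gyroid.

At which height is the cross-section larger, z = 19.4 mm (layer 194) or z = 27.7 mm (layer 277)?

layer 194 (z = 19.4 mm)

Layer 194 (z = 19.4): the 29.5×22 cube contributes its full rectangle (area 649.00 mm²); the cube at (1, -4) does not reach this height (z outside [6.5, 18]); the 11×25.5 cube at (10, 8.5) contributes its full rectangle (area 280.50 mm²); Taking the union: the regions partially overlap — summed areas 929.50 mm² minus the doubly-counted overlap 148.50 mm² gives 781.00 mm² — area = 781.00 mm². So its area = 781.00 mm². Layer 277 (z = 27.7): the cube does not reach this height (z outside [0, 19.5]); the cube at (1, -4) does not reach this height (z outside [6.5, 18]); the cube at (10, 8.5) (footprint 11×25.5) is included at this height (area 280.50 mm²); Merging all regions: only the 11×25.5 cube at (10, 8.5) is present, so the union is just that shape — area = 280.50 mm². So its area = 280.50 mm². Layer 194 is larger (781.00 vs 280.50 mm²).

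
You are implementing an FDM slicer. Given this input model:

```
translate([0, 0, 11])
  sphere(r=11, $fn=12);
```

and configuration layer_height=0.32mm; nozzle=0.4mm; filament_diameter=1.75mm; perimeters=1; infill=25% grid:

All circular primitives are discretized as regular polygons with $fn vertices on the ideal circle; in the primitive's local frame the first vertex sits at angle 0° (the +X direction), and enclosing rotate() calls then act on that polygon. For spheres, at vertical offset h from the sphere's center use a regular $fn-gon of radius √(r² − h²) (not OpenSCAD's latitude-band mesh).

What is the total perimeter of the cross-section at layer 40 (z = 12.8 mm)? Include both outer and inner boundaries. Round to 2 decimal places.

67.41 mm

At z = 12.8 mm: the r=11 sphere slices to a regular 12-gon of circumradius 10.852 (√(r²−h²) with h=1.8 from center) (perimeter = 2·12·10.852·sin(180°/12) = 67.41 mm). Overall, the cross-section is a single solid region. Total boundary length (outer) = 67.41 mm.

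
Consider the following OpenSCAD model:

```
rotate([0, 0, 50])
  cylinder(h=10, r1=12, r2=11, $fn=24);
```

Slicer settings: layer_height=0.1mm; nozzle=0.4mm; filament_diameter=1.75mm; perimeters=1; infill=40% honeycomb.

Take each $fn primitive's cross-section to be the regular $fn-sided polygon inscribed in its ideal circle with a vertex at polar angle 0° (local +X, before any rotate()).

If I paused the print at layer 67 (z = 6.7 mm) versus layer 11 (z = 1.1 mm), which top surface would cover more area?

Layer 67 (z = 6.7): the cone (r1=12→r2=11) has section circumradius 11.330 here — a regular 24-gon (area = (24/2)·11.330²·sin(360°/24) = 398.69 mm²); (rotated 50° about Z; rotation is an isometry so areas/perimeters/island counts are preserved). So its area = 398.69 mm². Layer 11 (z = 1.1): the cone: at t=0.110 of its height the radius interpolates to r₁+(r₂−r₁)t = 11.890, giving a regular 24-gon of that circumradius (area = (24/2)·11.890²·sin(360°/24) = 439.08 mm²); (whole slice rotated 50° about Z — lengths, areas and connectivity unchanged). So its area = 439.08 mm². Layer 11 is larger (439.08 vs 398.69 mm²).

layer 11 (z = 1.1 mm)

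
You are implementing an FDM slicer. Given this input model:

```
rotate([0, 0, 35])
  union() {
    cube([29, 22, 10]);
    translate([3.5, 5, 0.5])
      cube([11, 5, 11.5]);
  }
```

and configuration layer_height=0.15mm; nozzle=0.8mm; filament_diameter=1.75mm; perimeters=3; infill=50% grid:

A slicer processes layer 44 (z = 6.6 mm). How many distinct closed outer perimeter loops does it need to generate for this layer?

1

At z = 6.6 mm: the 29×22 cube contributes its full rectangle; the 11×5 cube at (3.5, 5) contributes its full rectangle; Combining (union): the 11×5 cube at (3.5, 5) lies entirely inside the 29×22 cube, so the union is just the 29×22 cube — 1 connected region; (rotated 35° about Z; rotation is an isometry so areas/perimeters/island counts are preserved). The result has 1 disconnected region.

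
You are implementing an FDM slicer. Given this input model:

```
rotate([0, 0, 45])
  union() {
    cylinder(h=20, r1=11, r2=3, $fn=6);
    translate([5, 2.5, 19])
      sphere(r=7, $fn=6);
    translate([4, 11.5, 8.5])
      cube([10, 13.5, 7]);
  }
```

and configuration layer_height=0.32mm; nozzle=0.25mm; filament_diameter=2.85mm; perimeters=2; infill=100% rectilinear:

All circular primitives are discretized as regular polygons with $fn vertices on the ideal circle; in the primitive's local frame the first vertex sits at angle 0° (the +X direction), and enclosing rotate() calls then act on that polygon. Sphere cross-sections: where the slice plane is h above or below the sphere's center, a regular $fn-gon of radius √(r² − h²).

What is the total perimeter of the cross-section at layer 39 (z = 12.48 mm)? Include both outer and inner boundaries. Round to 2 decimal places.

86.90 mm

At z = 12.48 mm: the cone: at t=0.624 of its height the radius interpolates to r₁+(r₂−r₁)t = 6.008, giving a regular 6-gon of that circumradius (perimeter = 2·6·6.008·sin(180°/6) = 36.05 mm); the r=7 sphere at (5, 2.5) contributes a regular 6-gon of circumradius √(7²−6.52²) = 2.547 (perimeter = 2·6·2.547·sin(180°/6) = 15.28 mm); the cube at (4, 11.5) (footprint 10×13.5) is included at this height (perimeter 47.00 mm); Taking the union: the regions partially overlap (shared area 6.59 mm²), so the edge portions inside another operand are dropped and the merged outline is re-measured after clipping — boundary = 86.90 mm; (rotated 45° about Z; rotation is an isometry so areas/perimeters/island counts are preserved). Overall, the cross-section has 2 separate islands. Total boundary length (outer) = 86.90 mm.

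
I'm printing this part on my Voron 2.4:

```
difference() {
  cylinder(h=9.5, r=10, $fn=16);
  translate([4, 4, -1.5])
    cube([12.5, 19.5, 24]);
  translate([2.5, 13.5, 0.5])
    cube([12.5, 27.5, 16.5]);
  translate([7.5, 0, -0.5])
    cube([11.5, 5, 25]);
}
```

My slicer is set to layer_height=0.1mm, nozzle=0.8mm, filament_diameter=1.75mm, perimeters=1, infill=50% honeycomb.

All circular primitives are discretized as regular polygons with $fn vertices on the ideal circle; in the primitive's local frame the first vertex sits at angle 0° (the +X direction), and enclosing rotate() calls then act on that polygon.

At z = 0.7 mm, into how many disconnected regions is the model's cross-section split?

At z = 0.7 mm: the cylinder: section is a regular 16-gon, circumradius r=10; the cube at (4, 4) (footprint 12.5×19.5) is included at this height; the cube at (2.5, 13.5) (footprint 12.5×27.5) is included at this height; the cube at (7.5, 0) (footprint 11.5×5) is included at this height; Subtracting the remaining from the first: starting from the r=10 cylinder, the 12.5×19.5 cube at (4, 4) partially overlaps it — only the 15.73 mm² overlap (of its 243.75 mm²) is removed, clipping the outline; the 12.5×27.5 cube at (2.5, 13.5) misses the remaining region (no effect); the 11.5×5 cube at (7.5, 0) partially overlaps it — only the 8.40 mm² overlap (of its 57.50 mm²) is removed, clipping the outline — 1 connected region. The result has 1 disconnected region.

1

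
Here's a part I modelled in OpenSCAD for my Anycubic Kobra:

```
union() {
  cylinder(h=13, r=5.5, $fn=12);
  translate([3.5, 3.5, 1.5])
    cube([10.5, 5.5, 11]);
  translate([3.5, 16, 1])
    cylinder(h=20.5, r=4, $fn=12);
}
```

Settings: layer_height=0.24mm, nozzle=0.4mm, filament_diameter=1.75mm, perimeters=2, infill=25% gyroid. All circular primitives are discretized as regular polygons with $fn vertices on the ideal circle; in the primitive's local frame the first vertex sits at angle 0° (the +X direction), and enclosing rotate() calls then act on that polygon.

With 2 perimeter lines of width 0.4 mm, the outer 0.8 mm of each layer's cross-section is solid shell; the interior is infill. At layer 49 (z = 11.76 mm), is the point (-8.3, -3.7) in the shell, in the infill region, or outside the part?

outside

At z = 11.76 mm: the cylinder: section is a regular 12-gon, circumradius r=5.5; the 10.5×5.5 cube at (3.5, 3.5) contributes its full rectangle; the cylinder at (3.5, 16): section is a regular 12-gon, circumradius r=4; Merging all regions: the regions partially overlap (shared area 0.13 mm²), so overlapping operands fuse into one piece — 2 connected regions. Overall, the cross-section has 2 separate islands. The nearest boundary edge runs (-2.75, -4.76)→(-4.76, -2.75); distance from the point to it = 3.66 mm. The point is not inside any of the regions above, so it lies outside the cross-section (3.66 mm from the nearest boundary).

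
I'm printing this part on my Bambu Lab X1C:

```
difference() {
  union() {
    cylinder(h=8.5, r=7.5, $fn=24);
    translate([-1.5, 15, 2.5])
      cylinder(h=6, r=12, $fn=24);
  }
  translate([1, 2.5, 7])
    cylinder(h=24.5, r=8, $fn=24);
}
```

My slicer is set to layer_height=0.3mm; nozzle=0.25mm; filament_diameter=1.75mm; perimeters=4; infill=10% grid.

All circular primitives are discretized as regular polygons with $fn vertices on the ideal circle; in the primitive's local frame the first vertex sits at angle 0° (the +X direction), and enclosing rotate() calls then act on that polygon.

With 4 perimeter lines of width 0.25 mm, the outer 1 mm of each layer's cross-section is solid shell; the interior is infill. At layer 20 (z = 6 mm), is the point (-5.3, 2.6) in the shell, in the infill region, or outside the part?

infill

At z = 6 mm: the r=7.5 cylinder contributes a regular 24-gon of circumradius 7.5; the r=12 cylinder at (-1.5, 15) gives a regular 24-gon of circumradius 12 (constant along its height); Merging all regions: the regions partially overlap (shared area 34.62 mm²), so overlapping operands fuse into one piece — 1 connected region; the cylinder at (1, 2.5) does not reach this height (z outside [7, 31.5]); Taking the first minus the rest: none of the subtracted shapes is present at this height, so the result so far is unchanged — 1 connected region. Overall, the cross-section is a single solid region. The nearest boundary edge runs (-7.24, 1.94)→(-6.50, 3.75); distance from the point to it = 1.54 mm. The point is inside the cross-section and 1.54 mm from the nearest boundary — more than the 1 mm shell width (4 × 0.25), so it's in the infill interior.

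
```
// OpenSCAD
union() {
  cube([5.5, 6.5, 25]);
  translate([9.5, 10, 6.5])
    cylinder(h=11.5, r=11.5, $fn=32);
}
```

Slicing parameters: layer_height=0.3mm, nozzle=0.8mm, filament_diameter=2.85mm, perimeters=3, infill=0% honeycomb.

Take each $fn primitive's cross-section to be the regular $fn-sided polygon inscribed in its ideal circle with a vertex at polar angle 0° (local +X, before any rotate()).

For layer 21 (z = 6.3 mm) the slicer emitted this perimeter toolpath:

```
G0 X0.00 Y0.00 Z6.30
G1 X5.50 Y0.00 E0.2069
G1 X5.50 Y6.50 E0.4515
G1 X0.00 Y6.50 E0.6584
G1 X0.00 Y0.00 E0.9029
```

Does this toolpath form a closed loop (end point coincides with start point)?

Start point (G0): (0.00, 0.00). End point (last G1): the path returns to the start — closed.

yes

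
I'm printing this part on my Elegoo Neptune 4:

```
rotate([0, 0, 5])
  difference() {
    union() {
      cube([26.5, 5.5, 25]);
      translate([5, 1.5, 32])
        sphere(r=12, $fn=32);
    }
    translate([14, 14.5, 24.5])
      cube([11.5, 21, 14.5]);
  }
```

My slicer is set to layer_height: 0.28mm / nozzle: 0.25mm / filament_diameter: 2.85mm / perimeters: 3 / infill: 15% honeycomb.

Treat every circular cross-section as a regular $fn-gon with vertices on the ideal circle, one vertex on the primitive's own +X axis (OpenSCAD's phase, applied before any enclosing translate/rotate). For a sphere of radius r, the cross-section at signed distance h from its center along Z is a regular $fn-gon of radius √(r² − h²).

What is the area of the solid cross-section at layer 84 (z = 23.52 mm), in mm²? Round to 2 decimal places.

At z = 23.52 mm: the cube is present — its section is the full 26.5×5.5 rectangle (area 145.75 mm²); the sphere at (5, 1.5): section is a regular 32-gon, circumradius = √(r²−h²) = √(12²−8.48²) = 8.491 (area = (32/2)·8.491²·sin(360°/32) = 225.02 mm²); Taking the union: the regions partially overlap — summed areas 370.77 mm² minus the doubly-counted overlap 72.67 mm² gives 298.10 mm² — area = 298.10 mm²; the cube at (14, 14.5) is not intersected at this z (z outside [24.5, 39]); Subtracting the remaining from the first: none of the subtracted shapes is present at this height, so that combined region is unchanged — area = 298.10 mm²; (whole slice rotated 5° about Z — lengths, areas and connectivity unchanged). Overall, the cross-section is a single solid region. Net area = 298.10 mm².

298.10 mm²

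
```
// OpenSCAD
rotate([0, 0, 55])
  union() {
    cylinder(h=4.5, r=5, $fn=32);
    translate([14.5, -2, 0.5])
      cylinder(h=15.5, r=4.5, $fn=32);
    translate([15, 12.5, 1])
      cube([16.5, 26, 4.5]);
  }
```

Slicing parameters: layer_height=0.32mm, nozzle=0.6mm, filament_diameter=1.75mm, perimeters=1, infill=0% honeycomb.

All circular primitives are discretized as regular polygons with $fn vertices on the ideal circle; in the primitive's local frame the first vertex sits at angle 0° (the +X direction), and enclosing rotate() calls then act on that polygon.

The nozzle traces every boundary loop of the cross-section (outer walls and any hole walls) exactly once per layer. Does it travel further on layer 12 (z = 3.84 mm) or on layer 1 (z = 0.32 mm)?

layer 12 (z = 3.84 mm)

Layer 12 (z = 3.84): the cylinder: section is a regular 32-gon, circumradius r=5 (perimeter = 2·32·5.000·sin(180°/32) = 31.37 mm); the r=4.5 cylinder at (14.5, -2) gives a regular 32-gon of circumradius 4.5 (constant along its height) (perimeter = 2·32·4.500·sin(180°/32) = 28.23 mm); the cube at (15, 12.5) is present — its section is the full 16.5×26 rectangle (perimeter 85.00 mm); Combining (union): the 3 present regions are separate (no shared area or edge), so areas and boundary lengths simply add and each stays a separate island — boundary = 144.59 mm; (rotated 55° about Z; rotation is an isometry so areas/perimeters/island counts are preserved). So its perimeter = 144.59 mm. Layer 1 (z = 0.32): the r=5 cylinder gives a regular 32-gon of circumradius 5 (constant along its height) (perimeter = 2·32·5.000·sin(180°/32) = 31.37 mm); the cylinder at (14.5, -2) is not intersected at this z (z outside [0.5, 16]); the cube at (15, 12.5) is absent (z outside [1, 5.5]); Merging all regions: only the r=5 cylinder is present, so the union is just that shape — boundary = 31.37 mm; (rotated 55° about Z; rotation is an isometry so areas/perimeters/island counts are preserved). So its perimeter = 31.37 mm. Layer 12 is larger (144.59 vs 31.37 mm).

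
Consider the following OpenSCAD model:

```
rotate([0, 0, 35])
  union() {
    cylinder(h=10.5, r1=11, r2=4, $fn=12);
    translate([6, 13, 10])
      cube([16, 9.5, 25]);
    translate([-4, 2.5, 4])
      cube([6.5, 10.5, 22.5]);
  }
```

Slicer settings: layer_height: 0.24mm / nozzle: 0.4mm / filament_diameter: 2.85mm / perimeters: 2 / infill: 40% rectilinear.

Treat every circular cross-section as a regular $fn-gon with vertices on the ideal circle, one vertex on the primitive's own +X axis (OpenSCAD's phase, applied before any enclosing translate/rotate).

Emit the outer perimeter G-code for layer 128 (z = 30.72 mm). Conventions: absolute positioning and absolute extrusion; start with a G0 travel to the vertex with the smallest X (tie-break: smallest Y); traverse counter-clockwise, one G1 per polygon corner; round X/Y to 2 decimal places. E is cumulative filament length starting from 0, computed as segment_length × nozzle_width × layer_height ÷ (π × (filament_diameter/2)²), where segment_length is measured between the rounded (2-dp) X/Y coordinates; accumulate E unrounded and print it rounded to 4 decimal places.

At z = 30.72 mm: the cone does not reach this height (z outside [0, 10.5]); the 16×9.5 cube at (6, 13) contributes its full rectangle; the cube at (-4, 2.5) does not reach this height (z outside [4, 26.5]); Combining (union): only the 16×9.5 cube at (6, 13) is present, so the union is just that shape — 1 connected region; (rotated 35° about Z; rotation is an isometry so areas/perimeters/island counts are preserved). The outline is a single polygon with 4 vertices. Extrusion per mm of travel: 0.4 × 0.24 / (π × 1.425²) = 0.015048. Accumulating E over each segment gives final E = 0.7674.

G0 X-7.99 Y21.87 Z30.72
G1 X-2.54 Y14.09 E0.1429
G1 X10.56 Y23.27 E0.3837
G1 X5.12 Y31.05 E0.5265
G1 X-7.99 Y21.87 E0.7674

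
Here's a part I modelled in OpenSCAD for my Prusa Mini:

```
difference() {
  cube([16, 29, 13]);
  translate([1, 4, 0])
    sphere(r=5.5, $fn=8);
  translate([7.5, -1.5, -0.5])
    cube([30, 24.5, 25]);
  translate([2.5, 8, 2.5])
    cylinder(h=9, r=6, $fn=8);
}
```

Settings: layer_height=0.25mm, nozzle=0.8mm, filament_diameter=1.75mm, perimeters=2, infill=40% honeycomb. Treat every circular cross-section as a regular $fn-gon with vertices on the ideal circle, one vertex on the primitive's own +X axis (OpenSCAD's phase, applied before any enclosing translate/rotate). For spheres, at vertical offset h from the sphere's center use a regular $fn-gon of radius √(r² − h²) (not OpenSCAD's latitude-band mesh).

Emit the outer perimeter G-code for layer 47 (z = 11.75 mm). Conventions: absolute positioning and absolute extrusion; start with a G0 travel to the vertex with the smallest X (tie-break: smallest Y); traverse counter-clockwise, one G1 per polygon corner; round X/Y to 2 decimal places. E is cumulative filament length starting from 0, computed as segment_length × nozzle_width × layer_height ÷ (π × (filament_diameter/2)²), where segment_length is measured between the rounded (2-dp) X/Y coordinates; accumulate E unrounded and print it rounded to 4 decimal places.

G0 X0.00 Y0.00 Z11.75
G1 X7.50 Y0.00 E0.6236
G1 X7.50 Y23.00 E2.5361
G1 X16.00 Y23.00 E3.2429
G1 X16.00 Y29.00 E3.7418
G1 X0.00 Y29.00 E5.0722
G1 X0.00 Y0.00 E7.4835

At z = 11.75 mm: the cube (footprint 16×29) is included at this height; the sphere at (1, 4) does not reach this height (|z−center|=11.750 > r=5.5); the cube at (7.5, -1.5) is present — its section is the full 30×24.5 rectangle; the cylinder at (2.5, 8) is not intersected at this z (z outside [2.5, 11.5]); Subtracting the remaining from the first: starting from the 16×29 cube, the 30×24.5 cube at (7.5, -1.5) partially overlaps it — only the 195.50 mm² overlap (of its 735.00 mm²) is removed, clipping the outline — 1 connected region. The outline is a single polygon with 6 vertices. Extrusion per mm of travel: 0.8 × 0.25 / (π × 0.875²) = 0.083150. Accumulating E over each segment gives final E = 7.4835.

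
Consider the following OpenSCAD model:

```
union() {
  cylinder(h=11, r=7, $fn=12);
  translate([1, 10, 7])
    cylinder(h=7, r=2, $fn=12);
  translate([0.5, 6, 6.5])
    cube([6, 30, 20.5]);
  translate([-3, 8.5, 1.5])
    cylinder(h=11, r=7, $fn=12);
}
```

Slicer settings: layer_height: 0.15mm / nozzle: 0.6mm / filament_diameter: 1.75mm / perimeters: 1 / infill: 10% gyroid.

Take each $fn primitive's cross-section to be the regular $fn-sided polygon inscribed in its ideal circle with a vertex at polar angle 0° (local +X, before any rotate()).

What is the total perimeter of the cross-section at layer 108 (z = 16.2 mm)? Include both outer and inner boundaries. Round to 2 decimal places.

At z = 16.2 mm: the cylinder is absent (z outside [0, 11]); the cylinder at (1, 10) does not reach this height (z outside [7, 14]); the cube at (0.5, 6) is present — its section is the full 6×30 rectangle (perimeter 72.00 mm); the cylinder at (-3, 8.5) does not reach this height (z outside [1.5, 12.5]); Taking the union: only the 6×30 cube at (0.5, 6) is present, so the union is just that shape — boundary = 72.00 mm. Overall, the cross-section is a single solid region. Total boundary length (outer) = 72.00 mm.

72.00 mm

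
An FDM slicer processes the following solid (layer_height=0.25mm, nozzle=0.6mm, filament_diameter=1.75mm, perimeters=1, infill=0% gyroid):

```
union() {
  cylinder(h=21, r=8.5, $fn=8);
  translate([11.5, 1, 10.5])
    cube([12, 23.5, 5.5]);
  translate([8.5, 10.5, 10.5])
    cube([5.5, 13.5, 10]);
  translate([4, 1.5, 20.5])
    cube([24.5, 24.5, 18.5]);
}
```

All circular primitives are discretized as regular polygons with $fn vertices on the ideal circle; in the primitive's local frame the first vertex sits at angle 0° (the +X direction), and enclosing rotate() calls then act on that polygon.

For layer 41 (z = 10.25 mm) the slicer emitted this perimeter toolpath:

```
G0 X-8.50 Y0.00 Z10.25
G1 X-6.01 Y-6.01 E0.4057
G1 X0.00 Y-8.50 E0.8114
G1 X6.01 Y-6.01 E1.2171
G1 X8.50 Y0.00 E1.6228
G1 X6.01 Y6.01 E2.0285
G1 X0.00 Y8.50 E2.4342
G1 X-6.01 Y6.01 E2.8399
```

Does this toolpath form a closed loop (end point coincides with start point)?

Start point (G0): (-8.50, 0.00). End point (last G1): the path does not return to the start — open.

no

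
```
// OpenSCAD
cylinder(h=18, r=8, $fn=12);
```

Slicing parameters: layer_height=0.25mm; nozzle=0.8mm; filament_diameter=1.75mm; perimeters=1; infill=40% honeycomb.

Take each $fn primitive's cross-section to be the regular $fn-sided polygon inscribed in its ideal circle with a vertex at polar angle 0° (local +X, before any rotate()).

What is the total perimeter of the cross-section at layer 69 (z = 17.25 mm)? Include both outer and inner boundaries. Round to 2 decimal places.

At z = 17.25 mm: the r=8 cylinder contributes a regular 12-gon of circumradius 8 (perimeter = 2·12·8.000·sin(180°/12) = 49.69 mm). Overall, the cross-section is a single solid region. Total boundary length (outer) = 49.69 mm.

49.69 mm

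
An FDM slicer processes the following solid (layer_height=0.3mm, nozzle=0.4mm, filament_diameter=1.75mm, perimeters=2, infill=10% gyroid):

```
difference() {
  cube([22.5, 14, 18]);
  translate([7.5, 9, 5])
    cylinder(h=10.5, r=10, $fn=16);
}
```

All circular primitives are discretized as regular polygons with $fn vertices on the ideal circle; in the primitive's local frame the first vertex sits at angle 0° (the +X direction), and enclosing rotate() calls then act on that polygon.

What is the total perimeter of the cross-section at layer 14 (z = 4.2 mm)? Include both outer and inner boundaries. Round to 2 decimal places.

73.00 mm

At z = 4.2 mm: the 22.5×14 cube contributes its full rectangle (perimeter 73.00 mm); the cylinder at (7.5, 9) is not intersected at this z (z outside [5, 15.5]); Taking the first minus the rest: none of the subtracted shapes is present at this height, so the 22.5×14 cube is unchanged — boundary = 73.00 mm. Overall, the cross-section is a single solid region. Total boundary length (outer) = 73.00 mm.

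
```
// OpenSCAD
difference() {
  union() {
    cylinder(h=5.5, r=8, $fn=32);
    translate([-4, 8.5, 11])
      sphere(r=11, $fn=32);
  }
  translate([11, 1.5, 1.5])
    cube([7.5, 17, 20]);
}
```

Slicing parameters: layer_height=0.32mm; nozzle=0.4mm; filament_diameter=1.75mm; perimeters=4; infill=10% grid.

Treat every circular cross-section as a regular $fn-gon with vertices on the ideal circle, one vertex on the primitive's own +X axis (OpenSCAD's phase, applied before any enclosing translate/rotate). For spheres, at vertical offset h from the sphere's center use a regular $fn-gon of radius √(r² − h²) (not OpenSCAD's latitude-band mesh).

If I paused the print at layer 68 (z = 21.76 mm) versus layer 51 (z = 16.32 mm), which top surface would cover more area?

layer 51 (z = 16.32 mm)

Layer 68 (z = 21.76): the cylinder is not intersected at this z (z outside [0, 5.5]); the sphere at (-4, 8.5): section is a regular 32-gon, circumradius = √(r²−h²) = √(11²−10.76²) = 2.285 (area = (32/2)·2.285²·sin(360°/32) = 16.30 mm²); Combining (union): only the r=11 sphere at (-4, 8.5) is present, so the union is just that shape — area = 16.30 mm²; the cube at (11, 1.5) is absent (z outside [1.5, 21.5]); After the difference (first − rest): none of the subtracted shapes is present at this height, so the result so far is unchanged — area = 16.30 mm². So its area = 16.30 mm². Layer 51 (z = 16.32): the cylinder does not reach this height (z outside [0, 5.5]); the r=11 sphere at (-4, 8.5) contributes a regular 32-gon of circumradius √(11²−5.32²) = 9.628 (area = (32/2)·9.628²·sin(360°/32) = 289.35 mm²); Taking the union: only the r=11 sphere at (-4, 8.5) is present, so the union is just that shape — area = 289.35 mm²; the 7.5×17 cube at (11, 1.5) contributes its full rectangle (area 127.50 mm²); Taking the first minus the rest: starting from that combined region (289.35 mm²), the 7.5×17 cube at (11, 1.5) misses the remaining region (no effect) — area = 289.35 mm². So its area = 289.35 mm². Layer 51 is larger (289.35 vs 16.30 mm²).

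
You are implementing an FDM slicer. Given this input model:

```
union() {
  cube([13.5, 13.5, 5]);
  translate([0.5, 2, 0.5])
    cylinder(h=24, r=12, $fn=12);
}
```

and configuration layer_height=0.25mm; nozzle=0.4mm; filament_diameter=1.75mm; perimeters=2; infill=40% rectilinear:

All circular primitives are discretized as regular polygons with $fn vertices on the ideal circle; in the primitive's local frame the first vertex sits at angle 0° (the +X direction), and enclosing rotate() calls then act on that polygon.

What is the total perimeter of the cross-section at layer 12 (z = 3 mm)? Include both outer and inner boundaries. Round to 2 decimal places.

81.94 mm

At z = 3 mm: the cube (footprint 13.5×13.5) is included at this height (perimeter 54.00 mm); the cylinder at (0.5, 2): section is a regular 12-gon, circumradius r=12 (perimeter = 2·12·12.000·sin(180°/12) = 74.54 mm); Taking the union: the regions partially overlap (shared area 137.75 mm²), so the edge portions inside another operand are dropped and the merged outline is re-measured after clipping — boundary = 81.94 mm. Overall, the cross-section is a single solid region. Total boundary length (outer) = 81.94 mm.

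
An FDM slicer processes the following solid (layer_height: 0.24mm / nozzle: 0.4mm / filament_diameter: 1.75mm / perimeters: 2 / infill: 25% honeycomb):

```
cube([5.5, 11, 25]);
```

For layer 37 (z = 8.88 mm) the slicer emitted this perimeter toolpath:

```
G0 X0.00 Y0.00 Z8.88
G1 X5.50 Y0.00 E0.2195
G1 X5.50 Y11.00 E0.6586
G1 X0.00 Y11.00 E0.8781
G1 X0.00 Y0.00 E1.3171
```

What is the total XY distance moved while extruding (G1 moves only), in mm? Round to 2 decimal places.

33.00 mm

Sum the Euclidean lengths of each G1 segment: total = 33.00 mm.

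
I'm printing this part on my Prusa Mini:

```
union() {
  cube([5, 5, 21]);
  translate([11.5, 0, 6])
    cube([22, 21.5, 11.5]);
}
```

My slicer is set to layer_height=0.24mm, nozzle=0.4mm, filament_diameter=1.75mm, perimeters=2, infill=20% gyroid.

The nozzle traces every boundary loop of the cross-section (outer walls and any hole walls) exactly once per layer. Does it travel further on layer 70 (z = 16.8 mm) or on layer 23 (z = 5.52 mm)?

Layer 70 (z = 16.8): the 5×5 cube contributes its full rectangle (perimeter 20.00 mm); the 22×21.5 cube at (11.5, 0) contributes its full rectangle (perimeter 87.00 mm); Combining (union): the 2 present regions are separate (no shared area or edge), so areas and boundary lengths simply add and each stays a separate island — boundary = 107.00 mm. So its perimeter = 107.00 mm. Layer 23 (z = 5.52): the 5×5 cube contributes its full rectangle (perimeter 20.00 mm); the cube at (11.5, 0) is not intersected at this z (z outside [6, 17.5]); Taking the union: only the 5×5 cube is present, so the union is just that shape — boundary = 20.00 mm. So its perimeter = 20.00 mm. Layer 70 is larger (107.00 vs 20.00 mm).

layer 70 (z = 16.8 mm)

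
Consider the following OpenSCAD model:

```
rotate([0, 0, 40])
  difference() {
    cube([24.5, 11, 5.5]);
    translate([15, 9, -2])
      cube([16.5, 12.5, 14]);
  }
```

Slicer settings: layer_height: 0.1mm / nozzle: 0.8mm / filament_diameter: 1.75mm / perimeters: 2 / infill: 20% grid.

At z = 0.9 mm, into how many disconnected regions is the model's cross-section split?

At z = 0.9 mm: the 24.5×11 cube contributes its full rectangle; the 16.5×12.5 cube at (15, 9) contributes its full rectangle; Taking the first minus the rest: starting from the 24.5×11 cube, the 16.5×12.5 cube at (15, 9) partially overlaps it — only the 19.00 mm² overlap (of its 206.25 mm²) is removed, clipping the outline — 1 connected region; (rotated 40° about Z; rotation is an isometry so areas/perimeters/island counts are preserved). The result has 1 disconnected region.

1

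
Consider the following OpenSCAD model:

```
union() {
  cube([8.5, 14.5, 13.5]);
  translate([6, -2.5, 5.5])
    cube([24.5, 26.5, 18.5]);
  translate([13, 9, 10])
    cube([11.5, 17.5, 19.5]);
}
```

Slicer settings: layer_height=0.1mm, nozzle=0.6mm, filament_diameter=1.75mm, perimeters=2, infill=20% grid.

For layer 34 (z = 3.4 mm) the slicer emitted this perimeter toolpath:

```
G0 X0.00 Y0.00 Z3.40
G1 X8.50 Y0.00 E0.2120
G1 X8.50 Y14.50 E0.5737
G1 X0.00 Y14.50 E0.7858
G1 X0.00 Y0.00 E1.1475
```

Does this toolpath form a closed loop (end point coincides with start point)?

yes

Start point (G0): (0.00, 0.00). End point (last G1): the path returns to the start — closed.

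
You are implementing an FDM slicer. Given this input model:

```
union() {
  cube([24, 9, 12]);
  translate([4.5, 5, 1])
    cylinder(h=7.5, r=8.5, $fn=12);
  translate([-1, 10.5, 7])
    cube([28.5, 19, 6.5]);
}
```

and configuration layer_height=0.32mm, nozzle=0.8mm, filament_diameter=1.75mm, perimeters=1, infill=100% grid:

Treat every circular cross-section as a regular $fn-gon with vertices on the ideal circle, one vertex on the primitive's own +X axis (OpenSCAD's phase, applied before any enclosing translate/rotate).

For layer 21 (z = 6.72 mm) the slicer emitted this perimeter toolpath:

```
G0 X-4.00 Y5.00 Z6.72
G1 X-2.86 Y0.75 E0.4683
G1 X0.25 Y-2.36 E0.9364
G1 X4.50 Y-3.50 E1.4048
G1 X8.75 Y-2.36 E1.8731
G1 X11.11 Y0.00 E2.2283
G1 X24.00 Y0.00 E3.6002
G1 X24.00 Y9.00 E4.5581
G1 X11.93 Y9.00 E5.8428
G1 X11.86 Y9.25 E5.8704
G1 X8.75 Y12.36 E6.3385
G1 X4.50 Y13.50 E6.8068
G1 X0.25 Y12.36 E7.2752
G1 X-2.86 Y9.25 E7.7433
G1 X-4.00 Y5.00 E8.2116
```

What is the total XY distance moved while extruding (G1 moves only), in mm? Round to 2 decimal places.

Sum the Euclidean lengths of each G1 segment: total = 77.15 mm.

77.15 mm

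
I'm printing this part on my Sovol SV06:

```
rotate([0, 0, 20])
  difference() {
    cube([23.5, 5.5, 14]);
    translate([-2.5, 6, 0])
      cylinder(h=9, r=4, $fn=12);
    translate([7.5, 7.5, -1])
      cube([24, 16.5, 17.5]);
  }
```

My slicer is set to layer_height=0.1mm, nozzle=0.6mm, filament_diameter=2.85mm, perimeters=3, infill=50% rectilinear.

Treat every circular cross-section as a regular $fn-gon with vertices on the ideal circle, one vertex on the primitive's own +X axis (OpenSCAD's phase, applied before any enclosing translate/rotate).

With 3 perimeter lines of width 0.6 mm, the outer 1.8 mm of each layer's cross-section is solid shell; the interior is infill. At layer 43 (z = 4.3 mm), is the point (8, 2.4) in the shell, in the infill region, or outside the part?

outside

At z = 4.3 mm: the 23.5×5.5 cube contributes its full rectangle; the r=4 cylinder at (-2.5, 6) gives a regular 12-gon of circumradius 4 (constant along its height); the 24×16.5 cube at (7.5, 7.5) contributes its full rectangle; After the difference (first − rest): starting from the 23.5×5.5 cube, the r=4 cylinder at (-2.5, 6) partially overlaps it — only the 2.21 mm² overlap (of its 48.00 mm²) is removed, clipping the outline; the 24×16.5 cube at (7.5, 7.5) misses the remaining region (no effect) — 1 connected region; (rotated 20° about Z; rotation is an isometry so areas/perimeters/island counts are preserved). Overall, the cross-section is a single solid region. Undo the 20° rotation: the query point maps to (8.338, -0.481) in the un-rotated model frame. The nearest boundary edge runs (23.50, 0.00)→(0.00, 0.00); distance from the point to it = 0.48 mm. The point is not inside any of the regions above, so it lies outside the cross-section (0.48 mm from the nearest boundary).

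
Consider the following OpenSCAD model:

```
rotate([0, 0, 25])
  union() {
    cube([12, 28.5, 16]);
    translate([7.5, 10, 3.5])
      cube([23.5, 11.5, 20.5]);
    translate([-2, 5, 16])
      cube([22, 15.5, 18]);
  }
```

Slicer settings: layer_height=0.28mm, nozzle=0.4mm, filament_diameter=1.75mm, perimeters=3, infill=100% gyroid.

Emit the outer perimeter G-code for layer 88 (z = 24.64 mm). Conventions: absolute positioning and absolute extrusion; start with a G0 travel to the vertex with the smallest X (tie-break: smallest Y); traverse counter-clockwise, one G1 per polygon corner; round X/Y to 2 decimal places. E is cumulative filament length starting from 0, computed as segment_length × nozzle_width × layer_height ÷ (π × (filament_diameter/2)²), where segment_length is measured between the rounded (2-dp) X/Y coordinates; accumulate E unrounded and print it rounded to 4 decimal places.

At z = 24.64 mm: the cube does not reach this height (z outside [0, 16]); the cube at (7.5, 10) does not reach this height (z outside [3.5, 24]); the cube at (-2, 5) is present — its section is the full 22×15.5 rectangle; Merging all regions: only the 22×15.5 cube at (-2, 5) is present, so the union is just that shape — 1 connected region; (whole slice rotated 25° about Z — lengths, areas and connectivity unchanged). The outline is a single polygon with 4 vertices. Extrusion per mm of travel: 0.4 × 0.28 / (π × 0.875²) = 0.046564. Accumulating E over each segment gives final E = 3.4921.

G0 X-10.48 Y17.73 Z24.64
G1 X-3.93 Y3.69 E0.7214
G1 X16.01 Y12.98 E1.7457
G1 X9.46 Y27.03 E2.4675
G1 X-10.48 Y17.73 E3.4921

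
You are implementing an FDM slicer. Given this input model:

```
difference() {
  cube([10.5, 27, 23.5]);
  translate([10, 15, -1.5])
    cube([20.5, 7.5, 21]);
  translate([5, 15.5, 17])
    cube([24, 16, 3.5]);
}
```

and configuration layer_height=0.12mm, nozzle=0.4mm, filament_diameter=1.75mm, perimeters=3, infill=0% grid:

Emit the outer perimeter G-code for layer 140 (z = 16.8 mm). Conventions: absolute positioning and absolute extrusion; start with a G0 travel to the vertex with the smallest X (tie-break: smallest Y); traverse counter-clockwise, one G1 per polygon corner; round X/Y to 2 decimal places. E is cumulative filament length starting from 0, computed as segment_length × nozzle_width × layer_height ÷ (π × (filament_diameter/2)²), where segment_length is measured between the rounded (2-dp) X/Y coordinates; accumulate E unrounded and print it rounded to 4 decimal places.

At z = 16.8 mm: the cube (footprint 10.5×27) is included at this height; the cube at (10, 15) (footprint 20.5×7.5) is included at this height; the cube at (5, 15.5) is not intersected at this z (z outside [17, 20.5]); Subtracting the remaining from the first: starting from the 10.5×27 cube, the 20.5×7.5 cube at (10, 15) partially overlaps it — only the 3.75 mm² overlap (of its 153.75 mm²) is removed, clipping the outline — 1 connected region. The outline is a single polygon with 8 vertices. Extrusion per mm of travel: 0.4 × 0.12 / (π × 0.875²) = 0.019956. Accumulating E over each segment gives final E = 1.5167.

G0 X0.00 Y0.00 Z16.80
G1 X10.50 Y0.00 E0.2095
G1 X10.50 Y15.00 E0.5089
G1 X10.00 Y15.00 E0.5189
G1 X10.00 Y22.50 E0.6685
G1 X10.50 Y22.50 E0.6785
G1 X10.50 Y27.00 E0.7683
G1 X0.00 Y27.00 E0.9778
G1 X0.00 Y0.00 E1.5167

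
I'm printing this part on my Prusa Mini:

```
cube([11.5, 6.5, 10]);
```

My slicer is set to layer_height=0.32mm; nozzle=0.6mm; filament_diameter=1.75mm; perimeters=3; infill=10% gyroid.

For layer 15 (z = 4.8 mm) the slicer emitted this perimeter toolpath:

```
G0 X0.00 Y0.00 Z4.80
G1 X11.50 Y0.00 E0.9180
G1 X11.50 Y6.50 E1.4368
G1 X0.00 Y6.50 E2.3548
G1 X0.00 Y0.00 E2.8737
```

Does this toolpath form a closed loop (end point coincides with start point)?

yes

Start point (G0): (0.00, 0.00). End point (last G1): the path returns to the start — closed.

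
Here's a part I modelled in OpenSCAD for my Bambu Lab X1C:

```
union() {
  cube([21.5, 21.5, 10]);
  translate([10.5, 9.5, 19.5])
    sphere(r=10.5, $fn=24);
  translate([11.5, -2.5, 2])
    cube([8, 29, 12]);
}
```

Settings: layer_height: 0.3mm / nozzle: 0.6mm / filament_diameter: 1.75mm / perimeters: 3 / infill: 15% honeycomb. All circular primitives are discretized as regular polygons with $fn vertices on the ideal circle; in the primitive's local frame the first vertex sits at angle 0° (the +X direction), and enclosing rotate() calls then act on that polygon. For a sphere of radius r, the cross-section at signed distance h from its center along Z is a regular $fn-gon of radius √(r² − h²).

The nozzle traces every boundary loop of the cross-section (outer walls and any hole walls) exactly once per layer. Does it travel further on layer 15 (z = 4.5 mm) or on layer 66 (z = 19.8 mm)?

Layer 15 (z = 4.5): the cube is present — its section is the full 21.5×21.5 rectangle (perimeter 86.00 mm); the sphere at (10.5, 9.5) is not intersected at this z (|z−center|=15.000 > r=10.5); the 8×29 cube at (11.5, -2.5) contributes its full rectangle (perimeter 74.00 mm); Combining (union): the regions partially overlap (shared area 172.00 mm²), so the edge portions inside another operand are dropped and the merged outline is re-measured after clipping — boundary = 101.00 mm. So its perimeter = 101.00 mm. Layer 66 (z = 19.8): the cube is absent (z outside [0, 10]); the r=10.5 sphere at (10.5, 9.5) contributes a regular 24-gon of circumradius √(10.5²−0.3²) = 10.496 (perimeter = 2·24·10.496·sin(180°/24) = 65.76 mm); the cube at (11.5, -2.5) is absent (z outside [2, 14]); Taking the union: only the r=10.5 sphere at (10.5, 9.5) is present, so the union is just that shape — boundary = 65.76 mm. So its perimeter = 65.76 mm. Layer 15 is larger (101.00 vs 65.76 mm).

layer 15 (z = 4.5 mm)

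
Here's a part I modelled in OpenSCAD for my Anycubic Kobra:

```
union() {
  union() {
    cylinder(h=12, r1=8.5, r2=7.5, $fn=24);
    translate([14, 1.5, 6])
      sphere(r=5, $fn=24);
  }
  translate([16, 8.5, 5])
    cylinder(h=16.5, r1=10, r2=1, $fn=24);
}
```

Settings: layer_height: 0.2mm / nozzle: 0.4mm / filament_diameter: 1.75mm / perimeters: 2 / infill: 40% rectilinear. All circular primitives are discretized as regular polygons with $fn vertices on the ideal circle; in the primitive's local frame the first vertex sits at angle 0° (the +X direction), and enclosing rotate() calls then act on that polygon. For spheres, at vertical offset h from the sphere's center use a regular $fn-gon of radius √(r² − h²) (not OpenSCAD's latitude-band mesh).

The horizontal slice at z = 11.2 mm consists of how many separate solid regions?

2

At z = 11.2 mm: the cone: at t=0.933 of its height the radius interpolates to r₁+(r₂−r₁)t = 7.567, giving a regular 24-gon of that circumradius; the sphere at (14, 1.5) is not intersected at this z (|z−center|=5.200 > r=5); Merging all regions: only the cone is present, so the union is just that shape — 1 connected region; the cone at (16, 8.5) (r1=10→r2=1) has section circumradius 6.618 here — a regular 24-gon; Taking the union: the 2 present regions are separate (no shared area or edge), so areas and boundary lengths simply add and each stays a separate island — 2 connected regions. The result has 2 disconnected regions.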